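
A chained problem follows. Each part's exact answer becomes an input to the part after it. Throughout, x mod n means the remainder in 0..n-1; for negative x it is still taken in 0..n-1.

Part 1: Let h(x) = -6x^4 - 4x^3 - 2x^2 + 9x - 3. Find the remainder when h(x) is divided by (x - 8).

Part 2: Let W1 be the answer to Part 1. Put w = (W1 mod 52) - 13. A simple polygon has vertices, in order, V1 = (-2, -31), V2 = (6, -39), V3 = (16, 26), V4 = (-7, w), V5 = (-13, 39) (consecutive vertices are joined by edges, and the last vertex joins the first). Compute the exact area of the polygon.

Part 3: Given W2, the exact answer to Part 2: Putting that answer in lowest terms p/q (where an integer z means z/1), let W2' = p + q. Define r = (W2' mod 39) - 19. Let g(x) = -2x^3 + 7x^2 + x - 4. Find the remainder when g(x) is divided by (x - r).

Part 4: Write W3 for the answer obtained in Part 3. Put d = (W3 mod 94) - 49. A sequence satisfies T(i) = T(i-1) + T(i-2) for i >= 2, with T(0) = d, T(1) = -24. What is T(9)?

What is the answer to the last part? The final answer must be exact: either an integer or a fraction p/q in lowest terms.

-207

Part 1: remainder = value at the root: -6*(8)^4 - 4*(8)^3 - 2*(8)^2 + 9*(8)^1 - 3 = (-24576) + (-2048) + (-128) + (72) + (-3) = -26683; answer -26683
Part 2: W1 = -26683; w = 32; cross terms: (-2*-39 - 6*-31)=264, (6*26 - 16*-39)=780, (16*32 - -7*26)=694, (-7*39 - -13*32)=143, (-13*-31 - -2*39)=481; twice the area = |2362| = 2362; area = 1181; answer 1181
Part 3: W2 = 1181; threaded value p + q = 1182; r = -7; remainder = value at the root: -2*(-7)^3 + 7*(-7)^2 + 1*(-7)^1 - 4 = (686) + (343) + (-7) + (-4) = 1018; answer 1018
Part 4: W3 = 1018; d = 29; T(2) = 1*(-24) + 1*(29) = 5; iterating: T(2)=5, T(3)=-19, T(4)=-14, T(5)=-33, T(6)=-47, T(7)=-80, T(8)=-127, T(9)=-207; answer -207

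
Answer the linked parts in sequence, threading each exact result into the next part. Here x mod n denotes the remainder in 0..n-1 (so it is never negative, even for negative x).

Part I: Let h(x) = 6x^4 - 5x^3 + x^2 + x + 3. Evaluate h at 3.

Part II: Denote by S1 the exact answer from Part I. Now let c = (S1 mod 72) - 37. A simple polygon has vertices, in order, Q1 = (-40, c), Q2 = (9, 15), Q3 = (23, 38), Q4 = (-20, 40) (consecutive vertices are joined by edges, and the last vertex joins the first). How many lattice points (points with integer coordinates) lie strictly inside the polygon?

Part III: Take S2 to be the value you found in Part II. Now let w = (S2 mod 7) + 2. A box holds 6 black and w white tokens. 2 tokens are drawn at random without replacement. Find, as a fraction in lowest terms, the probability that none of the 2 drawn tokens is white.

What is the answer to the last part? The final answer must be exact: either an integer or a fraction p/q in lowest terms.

Part I: 6*(3)^4 - 5*(3)^3 + 1*(3)^2 + 1*(3)^1 + 3 = (486) + (-135) + (9) + (3) + (3) = 366; answer 366
Part II: S1 = 366; c = -31; cross terms: (-40*15 - 9*-31)=-321, (9*38 - 23*15)=-3, (23*40 - -20*38)=1680, (-20*-31 - -40*40)=2220; twice the area = |3576| = 3576; area = 1788; boundary points = 1 + 1 + 1 + 1 = 4; strictly interior points = area - boundary/2 + 1 = 1787; answer 1787
Part III: S2 = 1787; w = 4; total draws C(10,2) = 45; favorable C(6,2) = 15; P = 1/3; answer 1/3

1/3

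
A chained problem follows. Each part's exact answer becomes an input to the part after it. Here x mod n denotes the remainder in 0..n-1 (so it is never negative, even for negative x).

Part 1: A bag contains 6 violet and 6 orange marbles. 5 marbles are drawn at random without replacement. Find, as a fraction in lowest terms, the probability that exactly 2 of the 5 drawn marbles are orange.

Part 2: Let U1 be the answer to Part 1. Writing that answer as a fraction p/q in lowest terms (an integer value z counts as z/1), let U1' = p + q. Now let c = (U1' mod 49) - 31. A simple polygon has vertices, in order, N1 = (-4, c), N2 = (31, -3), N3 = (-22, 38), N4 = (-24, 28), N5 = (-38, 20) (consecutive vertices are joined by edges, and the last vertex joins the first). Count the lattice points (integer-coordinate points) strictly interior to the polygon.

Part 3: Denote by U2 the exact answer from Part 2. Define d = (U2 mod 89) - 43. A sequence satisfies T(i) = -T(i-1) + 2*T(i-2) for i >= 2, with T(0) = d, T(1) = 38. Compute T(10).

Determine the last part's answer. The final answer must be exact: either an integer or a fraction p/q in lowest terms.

Part 1: total draws C(12,5) = 792; favorable C(6,2)*C(6,3) = 300; P = 25/66; answer 25/66
Part 2: U1 = 25/66; threaded value p + q = 91; c = 11; cross terms: (-4*-3 - 31*11)=-329, (31*38 - -22*-3)=1112, (-22*28 - -24*38)=296, (-24*20 - -38*28)=584, (-38*11 - -4*20)=-338; twice the area = |1325| = 1325; area = 1325/2; boundary points = 7 + 1 + 2 + 2 + 1 = 13; strictly interior points = area - boundary/2 + 1 = 657; answer 657
Part 3: U2 = 657; d = -9; T(2) = -1*(38) + 2*(-9) = -56; iterating: T(2)=-56, T(3)=132, T(4)=-244, T(5)=508, T(6)=-996, T(7)=2012, T(8)=-4004, T(9)=8028, T(10)=-16036; answer -16036

-16036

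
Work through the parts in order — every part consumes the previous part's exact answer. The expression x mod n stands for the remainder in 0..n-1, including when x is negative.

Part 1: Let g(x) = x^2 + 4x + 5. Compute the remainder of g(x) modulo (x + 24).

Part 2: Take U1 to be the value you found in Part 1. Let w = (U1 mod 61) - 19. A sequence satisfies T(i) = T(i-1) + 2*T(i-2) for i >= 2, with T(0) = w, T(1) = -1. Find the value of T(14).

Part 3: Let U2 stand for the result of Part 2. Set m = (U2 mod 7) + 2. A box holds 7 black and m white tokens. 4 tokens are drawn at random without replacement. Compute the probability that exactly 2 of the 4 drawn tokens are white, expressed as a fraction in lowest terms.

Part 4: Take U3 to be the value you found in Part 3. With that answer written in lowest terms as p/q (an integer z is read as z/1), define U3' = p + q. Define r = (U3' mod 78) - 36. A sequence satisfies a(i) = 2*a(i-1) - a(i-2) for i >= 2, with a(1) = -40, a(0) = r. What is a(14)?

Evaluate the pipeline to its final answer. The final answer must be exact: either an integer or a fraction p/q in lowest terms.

-183

Part 1: remainder = value at the root: 1*(-24)^2 + 4*(-24)^1 + 5 = (576) + (-96) + (5) = 485; answer 485
Part 2: U1 = 485; w = 39; T(2) = 1*(-1) + 2*(39) = 77; iterating: T(2)=77, T(3)=75, T(4)=229, T(5)=379, T(6)=837, T(7)=1595, T(8)=3269, T(9)=6459, T(10)=12997, T(11)=25915, T(12)=51909, T(13)=103739, T(14)=207557; answer 207557
Part 3: U2 = 207557; m = 2; total draws C(9,4) = 126; favorable C(2,2)*C(7,2) = 21; P = 1/6; answer 1/6
Part 4: U3 = 1/6; threaded value p + q = 7; r = -29; a(2) = 2*(-40) - 1*(-29) = -51; iterating: a(2)=-51, a(3)=-62, a(4)=-73, a(5)=-84, a(6)=-95, a(7)=-106, a(8)=-117, a(9)=-128, a(10)=-139, a(11)=-150, a(12)=-161, a(13)=-172, a(14)=-183; answer -183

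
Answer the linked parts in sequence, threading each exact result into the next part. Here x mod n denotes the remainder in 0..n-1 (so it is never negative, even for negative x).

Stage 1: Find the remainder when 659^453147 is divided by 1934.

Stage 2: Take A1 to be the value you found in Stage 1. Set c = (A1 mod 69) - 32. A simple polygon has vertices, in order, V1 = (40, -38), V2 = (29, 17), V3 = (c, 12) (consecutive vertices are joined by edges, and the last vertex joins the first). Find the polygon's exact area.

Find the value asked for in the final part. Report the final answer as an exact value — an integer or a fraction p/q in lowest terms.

55/2

Stage 1: squarings mod 1934: 659^1=659, 659^2=1065, 659^4=901, 659^8=1455, 659^16=1229, 659^32=1921, 659^64=169, 659^128=1485, 659^256=465, 659^512=1551, 659^1024=1639, 659^2048=1929, 659^4096=25, 659^8192=625, 659^16384=1891, 659^32768=1849, 659^65536=1423, 659^131072=31, 659^262144=961; 659^453147 = 659^1 * 659^2 * 659^8 * 659^16 * 659^512 * 659^2048 * 659^8192 * 659^16384 * 659^32768 * 659^131072 * 659^262144 = 1029 (mod 1934); answer 1029
Stage 2: A1 = 1029; c = 31; cross terms: (40*17 - 29*-38)=1782, (29*12 - 31*17)=-179, (31*-38 - 40*12)=-1658; twice the area = |-55| = 55; area = 55/2; answer 55/2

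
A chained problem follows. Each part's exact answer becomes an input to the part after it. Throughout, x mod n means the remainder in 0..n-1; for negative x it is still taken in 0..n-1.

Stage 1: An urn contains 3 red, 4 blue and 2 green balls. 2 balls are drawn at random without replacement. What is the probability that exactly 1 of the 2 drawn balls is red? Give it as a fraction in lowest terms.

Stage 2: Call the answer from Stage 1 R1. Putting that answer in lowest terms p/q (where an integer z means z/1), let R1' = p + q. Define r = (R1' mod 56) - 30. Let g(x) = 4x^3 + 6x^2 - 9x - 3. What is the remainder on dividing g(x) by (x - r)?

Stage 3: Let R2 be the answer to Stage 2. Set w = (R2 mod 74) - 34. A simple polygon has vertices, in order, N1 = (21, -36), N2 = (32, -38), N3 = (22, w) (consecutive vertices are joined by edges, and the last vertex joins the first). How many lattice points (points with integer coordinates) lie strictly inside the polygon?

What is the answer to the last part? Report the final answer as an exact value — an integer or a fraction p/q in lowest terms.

176

Stage 1: total draws C(9,2) = 36; favorable C(3,1)*C(6,1) = 18; P = 1/2; answer 1/2
Stage 2: R1 = 1/2; threaded value p + q = 3; r = -27; remainder = value at the root: 4*(-27)^3 + 6*(-27)^2 - 9*(-27)^1 - 3 = (-78732) + (4374) + (243) + (-3) = -74118; answer -74118
Stage 3: R2 = -74118; w = -4; cross terms: (21*-38 - 32*-36)=354, (32*-4 - 22*-38)=708, (22*-36 - 21*-4)=-708; twice the area = |354| = 354; area = 177; boundary points = 1 + 2 + 1 = 4; strictly interior points = area - boundary/2 + 1 = 176; answer 176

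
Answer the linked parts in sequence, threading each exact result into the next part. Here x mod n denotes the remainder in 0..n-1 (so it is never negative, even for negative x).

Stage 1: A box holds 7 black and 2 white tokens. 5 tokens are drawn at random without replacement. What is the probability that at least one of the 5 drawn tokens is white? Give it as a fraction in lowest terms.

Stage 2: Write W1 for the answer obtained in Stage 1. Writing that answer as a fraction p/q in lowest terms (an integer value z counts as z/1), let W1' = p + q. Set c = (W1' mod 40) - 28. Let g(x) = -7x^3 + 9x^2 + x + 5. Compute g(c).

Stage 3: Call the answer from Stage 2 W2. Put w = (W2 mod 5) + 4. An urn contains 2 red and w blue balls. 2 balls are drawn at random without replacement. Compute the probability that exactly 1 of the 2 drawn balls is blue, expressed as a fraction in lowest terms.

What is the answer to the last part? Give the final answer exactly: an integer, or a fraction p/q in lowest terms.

Stage 1: total draws C(9,5) = 126; complement C(7,5) = 21; favorable 126 - 21 = 105; P = 5/6; answer 5/6
Stage 2: W1 = 5/6; threaded value p + q = 11; c = -17; -7*(-17)^3 + 9*(-17)^2 + 1*(-17)^1 + 5 = (34391) + (2601) + (-17) + (5) = 36980; answer 36980
Stage 3: W2 = 36980; w = 4; total draws C(6,2) = 15; favorable C(4,1)*C(2,1) = 8; P = 8/15; answer 8/15

8/15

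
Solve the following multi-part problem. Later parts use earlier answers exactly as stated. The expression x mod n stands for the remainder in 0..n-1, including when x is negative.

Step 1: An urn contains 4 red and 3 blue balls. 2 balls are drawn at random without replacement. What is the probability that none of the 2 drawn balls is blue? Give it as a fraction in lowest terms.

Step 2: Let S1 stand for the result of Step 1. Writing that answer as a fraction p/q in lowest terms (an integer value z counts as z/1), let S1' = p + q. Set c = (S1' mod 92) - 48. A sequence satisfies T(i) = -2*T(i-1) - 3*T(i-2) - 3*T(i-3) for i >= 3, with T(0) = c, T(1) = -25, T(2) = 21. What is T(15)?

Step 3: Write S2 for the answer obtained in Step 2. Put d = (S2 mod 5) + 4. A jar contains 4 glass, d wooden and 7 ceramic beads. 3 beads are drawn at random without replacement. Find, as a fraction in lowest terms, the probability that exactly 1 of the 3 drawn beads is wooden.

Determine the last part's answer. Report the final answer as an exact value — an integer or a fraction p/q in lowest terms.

44/91

Step 1: total draws C(7,2) = 21; favorable C(4,2) = 6; P = 2/7; answer 2/7
Step 2: S1 = 2/7; threaded value p + q = 9; c = -39; T(3) = -2*(21) - 3*(-25) - 3*(-39) = 150; iterating: T(3)=150, T(4)=-288, T(5)=63, T(6)=288, T(7)=99, T(8)=-1251, T(9)=1341, T(10)=774, T(11)=-1818, T(12)=-2709, T(13)=8550, T(14)=-3519, T(15)=-10485; answer -10485
Step 3: S2 = -10485; d = 4; total draws C(15,3) = 455; favorable C(4,1)*C(11,2) = 220; P = 44/91; answer 44/91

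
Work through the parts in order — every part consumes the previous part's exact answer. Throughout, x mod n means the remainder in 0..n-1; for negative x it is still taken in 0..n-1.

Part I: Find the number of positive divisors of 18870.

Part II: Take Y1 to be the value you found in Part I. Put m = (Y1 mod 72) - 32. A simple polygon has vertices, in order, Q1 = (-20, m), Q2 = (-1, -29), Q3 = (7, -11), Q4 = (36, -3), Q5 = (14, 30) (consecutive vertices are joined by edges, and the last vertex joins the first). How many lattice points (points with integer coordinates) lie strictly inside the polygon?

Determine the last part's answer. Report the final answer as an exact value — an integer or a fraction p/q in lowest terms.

1438

Part I: 18870 = 2 * 3 * 5 * 17 * 37; number of divisors = (1+1) * (1+1) * (1+1) * (1+1) * (1+1) = 32; answer 32
Part II: Y1 = 32; m = 0; cross terms: (-20*-29 - -1*0)=580, (-1*-11 - 7*-29)=214, (7*-3 - 36*-11)=375, (36*30 - 14*-3)=1122, (14*0 - -20*30)=600; twice the area = |2891| = 2891; area = 2891/2; boundary points = 1 + 2 + 1 + 11 + 2 = 17; strictly interior points = area - boundary/2 + 1 = 1438; answer 1438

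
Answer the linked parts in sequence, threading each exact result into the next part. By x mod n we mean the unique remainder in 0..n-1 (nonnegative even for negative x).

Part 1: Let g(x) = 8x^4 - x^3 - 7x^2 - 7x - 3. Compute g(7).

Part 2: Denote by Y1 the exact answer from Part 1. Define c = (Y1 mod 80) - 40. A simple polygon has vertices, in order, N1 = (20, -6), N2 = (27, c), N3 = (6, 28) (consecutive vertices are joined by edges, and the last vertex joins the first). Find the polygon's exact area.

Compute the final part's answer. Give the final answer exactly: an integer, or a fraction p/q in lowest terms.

371

Part 1: 8*(7)^4 - 1*(7)^3 - 7*(7)^2 - 7*(7)^1 - 3 = (19208) + (-343) + (-343) + (-49) + (-3) = 18470; answer 18470
Part 2: Y1 = 18470; c = 30; cross terms: (20*30 - 27*-6)=762, (27*28 - 6*30)=576, (6*-6 - 20*28)=-596; twice the area = |742| = 742; area = 371; answer 371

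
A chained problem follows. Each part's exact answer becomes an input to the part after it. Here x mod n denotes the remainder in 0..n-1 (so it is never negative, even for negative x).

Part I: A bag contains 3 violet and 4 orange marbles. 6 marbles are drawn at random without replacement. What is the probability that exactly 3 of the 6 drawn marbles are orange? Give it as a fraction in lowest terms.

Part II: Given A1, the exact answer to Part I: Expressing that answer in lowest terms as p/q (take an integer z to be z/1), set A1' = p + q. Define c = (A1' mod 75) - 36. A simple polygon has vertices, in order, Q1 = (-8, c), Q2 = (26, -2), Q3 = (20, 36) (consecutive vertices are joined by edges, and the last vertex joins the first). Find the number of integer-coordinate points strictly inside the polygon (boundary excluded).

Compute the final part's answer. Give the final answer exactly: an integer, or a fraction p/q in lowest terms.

Part I: total draws C(7,6) = 7; favorable C(4,3)*C(3,3) = 4; P = 4/7; answer 4/7
Part II: A1 = 4/7; threaded value p + q = 11; c = -25; cross terms: (-8*-2 - 26*-25)=666, (26*36 - 20*-2)=976, (20*-25 - -8*36)=-212; twice the area = |1430| = 1430; area = 715; boundary points = 1 + 2 + 1 = 4; strictly interior points = area - boundary/2 + 1 = 714; answer 714

714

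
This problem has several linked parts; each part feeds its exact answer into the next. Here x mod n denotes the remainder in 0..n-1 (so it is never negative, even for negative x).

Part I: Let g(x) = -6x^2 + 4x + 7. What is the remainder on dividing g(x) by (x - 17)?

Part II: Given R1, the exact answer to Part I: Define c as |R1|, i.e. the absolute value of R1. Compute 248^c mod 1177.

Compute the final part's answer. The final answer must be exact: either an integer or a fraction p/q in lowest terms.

Part I: remainder = value at the root: -6*(17)^2 + 4*(17)^1 + 7 = (-1734) + (68) + (7) = -1659; answer -1659
Part II: R1 = -1659; c = 1659; squarings mod 1177: 248^1=248, 248^2=300, 248^4=548, 248^8=169, 248^16=313, 248^32=278, 248^64=779, 248^128=686, 248^256=973, 248^512=421, 248^1024=691; 248^1659 = 248^1 * 248^2 * 248^8 * 248^16 * 248^32 * 248^64 * 248^512 * 248^1024 = 420 (mod 1177); answer 420

420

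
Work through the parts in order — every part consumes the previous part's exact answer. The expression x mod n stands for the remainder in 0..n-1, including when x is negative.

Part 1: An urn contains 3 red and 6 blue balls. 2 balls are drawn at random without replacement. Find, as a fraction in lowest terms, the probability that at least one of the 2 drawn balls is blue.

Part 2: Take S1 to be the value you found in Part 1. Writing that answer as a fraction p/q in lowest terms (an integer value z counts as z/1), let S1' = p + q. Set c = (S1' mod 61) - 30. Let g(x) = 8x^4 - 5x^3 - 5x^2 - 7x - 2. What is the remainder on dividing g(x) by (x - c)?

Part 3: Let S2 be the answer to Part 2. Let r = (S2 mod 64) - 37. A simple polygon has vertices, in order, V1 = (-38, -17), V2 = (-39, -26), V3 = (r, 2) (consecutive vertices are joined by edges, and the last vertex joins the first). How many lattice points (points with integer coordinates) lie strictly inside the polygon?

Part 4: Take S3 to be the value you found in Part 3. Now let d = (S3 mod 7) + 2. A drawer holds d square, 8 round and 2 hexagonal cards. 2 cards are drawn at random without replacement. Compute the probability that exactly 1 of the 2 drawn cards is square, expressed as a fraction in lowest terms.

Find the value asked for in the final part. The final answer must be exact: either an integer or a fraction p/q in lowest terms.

Part 1: total draws C(9,2) = 36; complement C(3,2) = 3; favorable 36 - 3 = 33; P = 11/12; answer 11/12
Part 2: S1 = 11/12; threaded value p + q = 23; c = -7; remainder = value at the root: 8*(-7)^4 - 5*(-7)^3 - 5*(-7)^2 - 7*(-7)^1 - 2 = (19208) + (1715) + (-245) + (49) + (-2) = 20725; answer 20725
Part 3: S2 = 20725; r = 16; cross terms: (-38*-26 - -39*-17)=325, (-39*2 - 16*-26)=338, (16*-17 - -38*2)=-196; twice the area = |467| = 467; area = 467/2; boundary points = 1 + 1 + 1 = 3; strictly interior points = area - boundary/2 + 1 = 233; answer 233
Part 4: S3 = 233; d = 4; total draws C(14,2) = 91; favorable C(4,1)*C(10,1) = 40; P = 40/91; answer 40/91

40/91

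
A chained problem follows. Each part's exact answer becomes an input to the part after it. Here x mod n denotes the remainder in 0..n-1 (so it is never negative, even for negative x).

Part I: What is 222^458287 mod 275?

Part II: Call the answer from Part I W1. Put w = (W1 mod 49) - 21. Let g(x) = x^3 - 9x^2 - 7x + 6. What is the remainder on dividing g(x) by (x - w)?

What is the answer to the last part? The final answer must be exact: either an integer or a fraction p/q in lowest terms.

Part I: squarings mod 275: 222^1=222, 222^2=59, 222^4=181, 222^8=36, 222^16=196, 222^32=191, 222^64=181, 222^128=36, 222^256=196, 222^512=191, 222^1024=181, 222^2048=36, 222^4096=196, 222^8192=191, 222^16384=181, 222^32768=36, 222^65536=196, 222^131072=191, 222^262144=181; 222^458287 = 222^1 * 222^2 * 222^4 * 222^8 * 222^32 * 222^512 * 222^1024 * 222^2048 * 222^4096 * 222^8192 * 222^16384 * 222^32768 * 222^131072 * 222^262144 = 238 (mod 275); answer 238
Part II: W1 = 238; w = 21; remainder = value at the root: 1*(21)^3 - 9*(21)^2 - 7*(21)^1 + 6 = (9261) + (-3969) + (-147) + (6) = 5151; answer 5151

5151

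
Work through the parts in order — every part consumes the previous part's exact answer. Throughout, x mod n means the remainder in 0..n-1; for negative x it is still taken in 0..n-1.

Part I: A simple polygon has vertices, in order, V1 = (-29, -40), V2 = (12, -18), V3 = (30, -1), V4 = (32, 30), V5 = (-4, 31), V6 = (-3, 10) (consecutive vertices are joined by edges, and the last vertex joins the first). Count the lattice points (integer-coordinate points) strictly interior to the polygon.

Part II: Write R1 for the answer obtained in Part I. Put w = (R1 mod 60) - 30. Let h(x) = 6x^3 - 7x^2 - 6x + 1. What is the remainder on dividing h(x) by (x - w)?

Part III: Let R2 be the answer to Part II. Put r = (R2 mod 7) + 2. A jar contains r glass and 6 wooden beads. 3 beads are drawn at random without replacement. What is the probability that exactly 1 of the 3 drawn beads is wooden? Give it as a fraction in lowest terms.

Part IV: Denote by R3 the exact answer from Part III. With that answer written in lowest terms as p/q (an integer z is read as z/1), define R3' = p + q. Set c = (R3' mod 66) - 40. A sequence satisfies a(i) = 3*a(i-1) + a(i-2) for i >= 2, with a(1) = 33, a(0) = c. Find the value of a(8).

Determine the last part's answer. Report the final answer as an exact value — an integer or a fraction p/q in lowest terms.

Part I: cross terms: (-29*-18 - 12*-40)=1002, (12*-1 - 30*-18)=528, (30*30 - 32*-1)=932, (32*31 - -4*30)=1112, (-4*10 - -3*31)=53, (-3*-40 - -29*10)=410; twice the area = |4037| = 4037; area = 4037/2; boundary points = 1 + 1 + 1 + 1 + 1 + 2 = 7; strictly interior points = area - boundary/2 + 1 = 2016; answer 2016
Part II: R1 = 2016; w = 6; remainder = value at the root: 6*(6)^3 - 7*(6)^2 - 6*(6)^1 + 1 = (1296) + (-252) + (-36) + (1) = 1009; answer 1009
Part III: R2 = 1009; r = 3; total draws C(9,3) = 84; favorable C(6,1)*C(3,2) = 18; P = 3/14; answer 3/14
Part IV: R3 = 3/14; threaded value p + q = 17; c = -23; a(2) = 3*(33) + 1*(-23) = 76; iterating: a(2)=76, a(3)=261, a(4)=859, a(5)=2838, a(6)=9373, a(7)=30957, a(8)=102244; answer 102244

102244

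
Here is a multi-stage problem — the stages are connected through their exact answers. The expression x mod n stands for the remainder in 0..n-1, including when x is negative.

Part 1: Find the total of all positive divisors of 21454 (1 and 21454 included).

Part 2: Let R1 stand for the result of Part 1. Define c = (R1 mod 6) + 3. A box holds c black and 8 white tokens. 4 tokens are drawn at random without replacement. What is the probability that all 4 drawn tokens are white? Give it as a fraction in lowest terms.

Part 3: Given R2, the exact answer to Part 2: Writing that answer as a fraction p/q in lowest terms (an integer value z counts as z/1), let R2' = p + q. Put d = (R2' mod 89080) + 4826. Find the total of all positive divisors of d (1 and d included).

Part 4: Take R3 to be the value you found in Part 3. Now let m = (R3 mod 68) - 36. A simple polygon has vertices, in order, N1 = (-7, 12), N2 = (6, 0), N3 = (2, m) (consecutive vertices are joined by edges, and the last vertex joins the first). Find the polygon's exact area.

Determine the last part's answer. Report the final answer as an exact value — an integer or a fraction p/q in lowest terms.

128

Part 1: 21454 = 2 * 17 * 631; sigma = (1 + 2) * (1 + 17) * (1 + 631) = 3 * 18 * 632 = 34128; answer 34128
Part 2: R1 = 34128; c = 3; total draws C(11,4) = 330; favorable C(8,4) = 70; P = 7/33; answer 7/33
Part 3: R2 = 7/33; threaded value p + q = 40; d = 4866; 4866 = 2 * 3 * 811; sigma = (1 + 2) * (1 + 3) * (1 + 811) = 3 * 4 * 812 = 9744; answer 9744
Part 4: R3 = 9744; m = -16; cross terms: (-7*0 - 6*12)=-72, (6*-16 - 2*0)=-96, (2*12 - -7*-16)=-88; twice the area = |-256| = 256; area = 128; answer 128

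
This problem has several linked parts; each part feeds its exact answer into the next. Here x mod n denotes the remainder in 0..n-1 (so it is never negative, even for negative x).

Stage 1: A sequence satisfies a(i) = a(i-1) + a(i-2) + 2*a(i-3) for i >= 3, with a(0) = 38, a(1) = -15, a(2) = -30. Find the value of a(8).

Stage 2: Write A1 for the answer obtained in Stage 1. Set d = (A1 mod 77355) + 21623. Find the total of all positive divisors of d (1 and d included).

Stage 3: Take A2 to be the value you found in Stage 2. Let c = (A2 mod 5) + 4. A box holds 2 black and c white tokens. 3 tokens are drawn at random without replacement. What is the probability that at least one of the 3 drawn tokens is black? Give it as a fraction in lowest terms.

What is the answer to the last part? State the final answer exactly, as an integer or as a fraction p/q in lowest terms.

Stage 1: a(3) = 1*(-30) + 1*(-15) + 2*(38) = 31; iterating: a(3)=31, a(4)=-29, a(5)=-58, a(6)=-25, a(7)=-141, a(8)=-282; answer -282
Stage 2: A1 = -282; d = 98696; 98696 = 2^3 * 13^2 * 73; sigma = (1 + 2 + 4 + 8) * (1 + 13 + 169) * (1 + 73) = 15 * 183 * 74 = 203130; answer 203130
Stage 3: A2 = 203130; c = 4; total draws C(6,3) = 20; complement C(4,3) = 4; favorable 20 - 4 = 16; P = 4/5; answer 4/5

4/5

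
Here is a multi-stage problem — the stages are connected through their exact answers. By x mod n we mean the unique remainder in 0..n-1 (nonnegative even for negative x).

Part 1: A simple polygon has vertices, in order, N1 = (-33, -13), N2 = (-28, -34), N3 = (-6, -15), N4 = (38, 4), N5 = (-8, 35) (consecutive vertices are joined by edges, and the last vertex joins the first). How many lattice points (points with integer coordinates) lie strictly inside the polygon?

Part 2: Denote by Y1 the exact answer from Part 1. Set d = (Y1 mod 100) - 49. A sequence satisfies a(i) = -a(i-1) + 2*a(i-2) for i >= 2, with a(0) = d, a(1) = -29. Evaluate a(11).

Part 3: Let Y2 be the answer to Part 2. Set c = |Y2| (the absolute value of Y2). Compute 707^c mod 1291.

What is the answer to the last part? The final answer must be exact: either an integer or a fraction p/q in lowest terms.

1238

Part 1: cross terms: (-33*-34 - -28*-13)=758, (-28*-15 - -6*-34)=216, (-6*4 - 38*-15)=546, (38*35 - -8*4)=1362, (-8*-13 - -33*35)=1259; twice the area = |4141| = 4141; area = 4141/2; boundary points = 1 + 1 + 1 + 1 + 1 = 5; strictly interior points = area - boundary/2 + 1 = 2069; answer 2069
Part 2: Y1 = 2069; d = 20; a(2) = -1*(-29) + 2*(20) = 69; iterating: a(2)=69, a(3)=-127, a(4)=265, a(5)=-519, a(6)=1049, a(7)=-2087, a(8)=4185, a(9)=-8359, a(10)=16729, a(11)=-33447; answer -33447
Part 3: Y2 = -33447; c = 33447; squarings mod 1291: 707^1=707, 707^2=232, 707^4=893, 707^8=902, 707^16=274, 707^32=198, 707^64=474, 707^128=42, 707^256=473, 707^512=386, 707^1024=531, 707^2048=523, 707^4096=1128, 707^8192=749, 707^16384=707, 707^32768=232; 707^33447 = 707^1 * 707^2 * 707^4 * 707^32 * 707^128 * 707^512 * 707^32768 = 1238 (mod 1291); answer 1238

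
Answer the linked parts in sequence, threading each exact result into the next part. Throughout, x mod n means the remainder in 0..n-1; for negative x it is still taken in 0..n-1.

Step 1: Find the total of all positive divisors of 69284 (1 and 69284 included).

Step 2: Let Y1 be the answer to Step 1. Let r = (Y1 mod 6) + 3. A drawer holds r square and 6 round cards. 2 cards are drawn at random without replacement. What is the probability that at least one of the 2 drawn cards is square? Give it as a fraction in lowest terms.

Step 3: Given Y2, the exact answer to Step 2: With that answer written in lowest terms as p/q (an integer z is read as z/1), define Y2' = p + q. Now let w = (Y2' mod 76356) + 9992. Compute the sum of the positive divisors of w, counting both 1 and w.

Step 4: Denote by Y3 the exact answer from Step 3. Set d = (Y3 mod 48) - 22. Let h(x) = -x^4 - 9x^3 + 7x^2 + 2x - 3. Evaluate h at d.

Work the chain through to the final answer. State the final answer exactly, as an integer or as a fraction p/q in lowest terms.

Step 1: 69284 = 2^2 * 17321; sigma = (1 + 2 + 4) * (1 + 17321) = 7 * 17322 = 121254; answer 121254
Step 2: Y1 = 121254; r = 3; total draws C(9,2) = 36; complement C(6,2) = 15; favorable 36 - 15 = 21; P = 7/12; answer 7/12
Step 3: Y2 = 7/12; threaded value p + q = 19; w = 10011; 10011 = 3 * 47 * 71; sigma = (1 + 3) * (1 + 47) * (1 + 71) = 4 * 48 * 72 = 13824; answer 13824
Step 4: Y3 = 13824; d = -22; -1*(-22)^4 - 9*(-22)^3 + 7*(-22)^2 + 2*(-22)^1 - 3 = (-234256) + (95832) + (3388) + (-44) + (-3) = -135083; answer -135083

-135083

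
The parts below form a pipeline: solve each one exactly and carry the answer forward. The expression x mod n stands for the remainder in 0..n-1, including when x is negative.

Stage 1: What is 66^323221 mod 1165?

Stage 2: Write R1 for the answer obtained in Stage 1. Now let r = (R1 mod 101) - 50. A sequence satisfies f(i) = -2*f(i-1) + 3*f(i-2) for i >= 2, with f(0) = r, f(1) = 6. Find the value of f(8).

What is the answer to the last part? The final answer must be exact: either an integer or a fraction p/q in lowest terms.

-4917

Stage 1: squarings mod 1165: 66^1=66, 66^2=861, 66^4=381, 66^8=701, 66^16=936, 66^32=16, 66^64=256, 66^128=296, 66^256=241, 66^512=996, 66^1024=601, 66^2048=51, 66^4096=271, 66^8192=46, 66^16384=951, 66^32768=361, 66^65536=1006, 66^131072=816, 66^262144=641; 66^323221 = 66^1 * 66^4 * 66^16 * 66^128 * 66^512 * 66^1024 * 66^2048 * 66^8192 * 66^16384 * 66^32768 * 66^262144 = 356 (mod 1165); answer 356
Stage 2: R1 = 356; r = 3; f(2) = -2*(6) + 3*(3) = -3; iterating: f(2)=-3, f(3)=24, f(4)=-57, f(5)=186, f(6)=-543, f(7)=1644, f(8)=-4917; answer -4917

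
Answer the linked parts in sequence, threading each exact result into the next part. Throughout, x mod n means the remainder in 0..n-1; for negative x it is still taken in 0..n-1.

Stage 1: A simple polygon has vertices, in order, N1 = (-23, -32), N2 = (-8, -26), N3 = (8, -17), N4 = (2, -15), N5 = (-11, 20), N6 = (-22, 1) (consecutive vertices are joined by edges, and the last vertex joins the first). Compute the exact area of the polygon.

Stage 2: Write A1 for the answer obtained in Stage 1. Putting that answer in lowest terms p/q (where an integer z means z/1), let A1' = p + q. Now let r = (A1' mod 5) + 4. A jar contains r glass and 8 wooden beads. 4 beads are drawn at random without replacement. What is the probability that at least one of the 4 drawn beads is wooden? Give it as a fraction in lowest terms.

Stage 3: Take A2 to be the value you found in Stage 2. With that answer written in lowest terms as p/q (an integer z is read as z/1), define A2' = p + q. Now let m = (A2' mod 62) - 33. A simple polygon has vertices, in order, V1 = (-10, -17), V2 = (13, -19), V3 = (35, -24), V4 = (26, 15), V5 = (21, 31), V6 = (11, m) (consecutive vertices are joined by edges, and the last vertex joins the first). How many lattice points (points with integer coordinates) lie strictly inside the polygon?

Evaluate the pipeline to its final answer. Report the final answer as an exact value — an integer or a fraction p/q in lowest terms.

656

Stage 1: cross terms: (-23*-26 - -8*-32)=342, (-8*-17 - 8*-26)=344, (8*-15 - 2*-17)=-86, (2*20 - -11*-15)=-125, (-11*1 - -22*20)=429, (-22*-32 - -23*1)=727; twice the area = |1631| = 1631; area = 1631/2; answer 1631/2
Stage 2: A1 = 1631/2; threaded value p + q = 1633; r = 7; total draws C(15,4) = 1365; complement C(7,4) = 35; favorable 1365 - 35 = 1330; P = 38/39; answer 38/39
Stage 3: A2 = 38/39; threaded value p + q = 77; m = -18; cross terms: (-10*-19 - 13*-17)=411, (13*-24 - 35*-19)=353, (35*15 - 26*-24)=1149, (26*31 - 21*15)=491, (21*-18 - 11*31)=-719, (11*-17 - -10*-18)=-367; twice the area = |1318| = 1318; area = 659; boundary points = 1 + 1 + 3 + 1 + 1 + 1 = 8; strictly interior points = area - boundary/2 + 1 = 656; answer 656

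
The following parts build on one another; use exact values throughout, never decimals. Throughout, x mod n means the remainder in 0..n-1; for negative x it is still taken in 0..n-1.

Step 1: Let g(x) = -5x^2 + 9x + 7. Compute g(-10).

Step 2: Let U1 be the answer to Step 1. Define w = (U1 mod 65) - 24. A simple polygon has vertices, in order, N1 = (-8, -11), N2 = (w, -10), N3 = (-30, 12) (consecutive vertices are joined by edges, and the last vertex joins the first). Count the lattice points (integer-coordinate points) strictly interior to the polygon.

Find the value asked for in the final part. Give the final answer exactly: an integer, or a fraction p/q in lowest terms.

149

Step 1: -5*(-10)^2 + 9*(-10)^1 + 7 = (-500) + (-90) + (7) = -583; answer -583
Step 2: U1 = -583; w = -22; cross terms: (-8*-10 - -22*-11)=-162, (-22*12 - -30*-10)=-564, (-30*-11 - -8*12)=426; twice the area = |-300| = 300; area = 150; boundary points = 1 + 2 + 1 = 4; strictly interior points = area - boundary/2 + 1 = 149; answer 149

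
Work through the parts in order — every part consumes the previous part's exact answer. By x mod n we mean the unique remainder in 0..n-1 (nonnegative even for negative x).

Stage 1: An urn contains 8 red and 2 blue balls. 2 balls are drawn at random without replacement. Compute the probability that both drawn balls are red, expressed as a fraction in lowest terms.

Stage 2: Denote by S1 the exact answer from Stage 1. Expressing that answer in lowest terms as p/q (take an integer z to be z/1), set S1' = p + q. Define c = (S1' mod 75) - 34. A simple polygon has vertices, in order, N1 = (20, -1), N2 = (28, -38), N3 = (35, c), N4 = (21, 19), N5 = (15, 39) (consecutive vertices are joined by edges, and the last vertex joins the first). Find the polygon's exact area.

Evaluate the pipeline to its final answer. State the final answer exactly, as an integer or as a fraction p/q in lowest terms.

Stage 1: total draws C(10,2) = 45; favorable C(8,2) = 28; P = 28/45; answer 28/45
Stage 2: S1 = 28/45; threaded value p + q = 73; c = 39; cross terms: (20*-38 - 28*-1)=-732, (28*39 - 35*-38)=2422, (35*19 - 21*39)=-154, (21*39 - 15*19)=534, (15*-1 - 20*39)=-795; twice the area = |1275| = 1275; area = 1275/2; answer 1275/2

1275/2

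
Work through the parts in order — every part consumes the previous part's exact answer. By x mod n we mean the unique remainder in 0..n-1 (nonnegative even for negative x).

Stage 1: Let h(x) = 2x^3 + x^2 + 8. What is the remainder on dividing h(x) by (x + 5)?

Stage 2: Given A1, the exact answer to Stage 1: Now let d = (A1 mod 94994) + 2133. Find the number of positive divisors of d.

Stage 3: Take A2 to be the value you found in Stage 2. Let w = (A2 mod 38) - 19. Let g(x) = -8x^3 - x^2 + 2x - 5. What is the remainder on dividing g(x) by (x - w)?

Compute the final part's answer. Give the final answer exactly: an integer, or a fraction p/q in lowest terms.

196

Stage 1: remainder = value at the root: 2*(-5)^3 + 1*(-5)^2 + 8 = (-250) + (25) + (8) = -217; answer -217
Stage 2: A1 = -217; d = 96910; 96910 = 2 * 5 * 11 * 881; number of divisors = (1+1) * (1+1) * (1+1) * (1+1) = 16; answer 16
Stage 3: A2 = 16; w = -3; remainder = value at the root: -8*(-3)^3 - 1*(-3)^2 + 2*(-3)^1 - 5 = (216) + (-9) + (-6) + (-5) = 196; answer 196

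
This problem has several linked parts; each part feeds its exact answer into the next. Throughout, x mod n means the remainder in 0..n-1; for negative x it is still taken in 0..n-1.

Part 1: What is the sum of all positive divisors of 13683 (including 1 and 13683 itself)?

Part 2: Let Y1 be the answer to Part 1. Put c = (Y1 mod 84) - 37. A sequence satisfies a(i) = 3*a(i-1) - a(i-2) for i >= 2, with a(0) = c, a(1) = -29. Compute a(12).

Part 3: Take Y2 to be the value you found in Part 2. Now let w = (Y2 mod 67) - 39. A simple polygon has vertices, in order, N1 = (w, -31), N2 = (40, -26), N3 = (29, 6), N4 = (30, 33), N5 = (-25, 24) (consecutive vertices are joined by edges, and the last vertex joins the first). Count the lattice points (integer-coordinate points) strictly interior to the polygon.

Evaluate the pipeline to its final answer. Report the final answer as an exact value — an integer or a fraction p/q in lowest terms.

3464

Part 1: 13683 = 3 * 4561; sigma = (1 + 3) * (1 + 4561) = 4 * 4562 = 18248; answer 18248
Part 2: Y1 = 18248; c = -17; a(2) = 3*(-29) - 1*(-17) = -70; iterating: a(2)=-70, a(3)=-181, a(4)=-473, a(5)=-1238, a(6)=-3241, a(7)=-8485, a(8)=-22214, a(9)=-58157, a(10)=-152257, a(11)=-398614, a(12)=-1043585; answer -1043585
Part 3: Y2 = -1043585; w = -32; cross terms: (-32*-26 - 40*-31)=2072, (40*6 - 29*-26)=994, (29*33 - 30*6)=777, (30*24 - -25*33)=1545, (-25*-31 - -32*24)=1543; twice the area = |6931| = 6931; area = 6931/2; boundary points = 1 + 1 + 1 + 1 + 1 = 5; strictly interior points = area - boundary/2 + 1 = 3464; answer 3464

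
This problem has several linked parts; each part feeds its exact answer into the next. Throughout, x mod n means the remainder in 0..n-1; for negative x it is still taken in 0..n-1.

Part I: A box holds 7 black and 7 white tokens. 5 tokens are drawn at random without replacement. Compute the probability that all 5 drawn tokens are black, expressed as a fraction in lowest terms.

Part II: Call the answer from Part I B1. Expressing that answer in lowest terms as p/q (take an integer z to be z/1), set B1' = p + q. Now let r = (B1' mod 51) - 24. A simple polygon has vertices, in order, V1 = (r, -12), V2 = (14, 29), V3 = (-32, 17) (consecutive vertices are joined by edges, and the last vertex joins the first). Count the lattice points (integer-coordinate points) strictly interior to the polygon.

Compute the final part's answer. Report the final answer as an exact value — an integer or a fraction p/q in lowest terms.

Part I: total draws C(14,5) = 2002; favorable C(7,5) = 21; P = 3/286; answer 3/286
Part II: B1 = 3/286; threaded value p + q = 289; r = 10; cross terms: (10*29 - 14*-12)=458, (14*17 - -32*29)=1166, (-32*-12 - 10*17)=214; twice the area = |1838| = 1838; area = 919; boundary points = 1 + 2 + 1 = 4; strictly interior points = area - boundary/2 + 1 = 918; answer 918

918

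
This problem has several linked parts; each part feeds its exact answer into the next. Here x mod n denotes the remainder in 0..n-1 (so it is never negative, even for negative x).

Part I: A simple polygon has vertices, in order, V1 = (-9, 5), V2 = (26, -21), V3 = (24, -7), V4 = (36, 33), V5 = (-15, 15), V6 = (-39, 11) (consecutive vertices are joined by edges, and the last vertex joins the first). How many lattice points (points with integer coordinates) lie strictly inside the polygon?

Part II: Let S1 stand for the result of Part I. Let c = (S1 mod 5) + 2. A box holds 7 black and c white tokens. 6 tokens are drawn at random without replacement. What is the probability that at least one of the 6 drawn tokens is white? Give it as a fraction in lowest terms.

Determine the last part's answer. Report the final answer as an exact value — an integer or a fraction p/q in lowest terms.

Part I: cross terms: (-9*-21 - 26*5)=59, (26*-7 - 24*-21)=322, (24*33 - 36*-7)=1044, (36*15 - -15*33)=1035, (-15*11 - -39*15)=420, (-39*5 - -9*11)=-96; twice the area = |2784| = 2784; area = 1392; boundary points = 1 + 2 + 4 + 3 + 4 + 6 = 20; strictly interior points = area - boundary/2 + 1 = 1383; answer 1383
Part II: S1 = 1383; c = 5; total draws C(12,6) = 924; complement C(7,6) = 7; favorable 924 - 7 = 917; P = 131/132; answer 131/132

131/132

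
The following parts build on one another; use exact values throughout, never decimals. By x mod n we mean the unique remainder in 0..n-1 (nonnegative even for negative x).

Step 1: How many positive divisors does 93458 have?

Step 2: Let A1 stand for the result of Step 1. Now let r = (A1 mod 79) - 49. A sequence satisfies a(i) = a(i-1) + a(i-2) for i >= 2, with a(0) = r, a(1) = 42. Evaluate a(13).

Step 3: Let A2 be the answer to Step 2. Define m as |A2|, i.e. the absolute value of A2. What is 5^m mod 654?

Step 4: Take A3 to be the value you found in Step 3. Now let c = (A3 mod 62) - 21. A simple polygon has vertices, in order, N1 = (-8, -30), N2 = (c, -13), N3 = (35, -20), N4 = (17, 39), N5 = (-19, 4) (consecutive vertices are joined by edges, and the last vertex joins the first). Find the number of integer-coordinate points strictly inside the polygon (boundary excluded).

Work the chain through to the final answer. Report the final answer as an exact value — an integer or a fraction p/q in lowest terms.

1986

Step 1: 93458 = 2 * 83 * 563; number of divisors = (1+1) * (1+1) * (1+1) = 8; answer 8
Step 2: A1 = 8; r = -41; a(2) = 1*(42) + 1*(-41) = 1; iterating: a(2)=1, a(3)=43, a(4)=44, a(5)=87, a(6)=131, a(7)=218, a(8)=349, a(9)=567, a(10)=916, a(11)=1483, a(12)=2399, a(13)=3882; answer 3882
Step 3: A2 = 3882; m = 3882; squarings mod 654: 5^1=5, 5^2=25, 5^4=625, 5^8=187, 5^16=307, 5^32=73, 5^64=97, 5^128=253, 5^256=571, 5^512=349, 5^1024=157, 5^2048=451; 5^3882 = 5^2 * 5^8 * 5^32 * 5^256 * 5^512 * 5^1024 * 5^2048 = 175 (mod 654); answer 175
Step 4: A3 = 175; c = 30; cross terms: (-8*-13 - 30*-30)=1004, (30*-20 - 35*-13)=-145, (35*39 - 17*-20)=1705, (17*4 - -19*39)=809, (-19*-30 - -8*4)=602; twice the area = |3975| = 3975; area = 3975/2; boundary points = 1 + 1 + 1 + 1 + 1 = 5; strictly interior points = area - boundary/2 + 1 = 1986; answer 1986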